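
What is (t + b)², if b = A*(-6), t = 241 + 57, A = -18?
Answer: 164836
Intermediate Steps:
t = 298
b = 108 (b = -18*(-6) = 108)
(t + b)² = (298 + 108)² = 406² = 164836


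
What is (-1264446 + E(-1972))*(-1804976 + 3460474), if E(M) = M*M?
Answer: 4344586310324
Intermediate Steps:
E(M) = M²
(-1264446 + E(-1972))*(-1804976 + 3460474) = (-1264446 + (-1972)²)*(-1804976 + 3460474) = (-1264446 + 3888784)*1655498 = 2624338*1655498 = 4344586310324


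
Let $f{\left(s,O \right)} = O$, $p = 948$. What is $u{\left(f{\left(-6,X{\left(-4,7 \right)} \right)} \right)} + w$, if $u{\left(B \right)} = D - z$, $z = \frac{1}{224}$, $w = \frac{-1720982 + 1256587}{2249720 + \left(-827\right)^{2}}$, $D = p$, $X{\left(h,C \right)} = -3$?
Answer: $\frac{622859274319}{657137376} \approx 947.84$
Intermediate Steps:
$D = 948$
$w = - \frac{464395}{2933649}$ ($w = - \frac{464395}{2249720 + 683929} = - \frac{464395}{2933649} \approx -0.1583$)
$z = \frac{1}{224} \approx 0.0044643$
$u{\left(B \right)} = \frac{212351}{224}$ ($u{\left(B \right)} = 948 - \frac{1}{224} = \frac{212351}{224}$)
$u{\left(f{\left(-6,X{\left(-4,7 \right)} \right)} \right)} + w = \frac{212351}{224} - \frac{464395}{2933649} = \frac{622859274319}{657137376}$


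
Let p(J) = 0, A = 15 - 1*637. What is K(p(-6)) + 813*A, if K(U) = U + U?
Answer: -505686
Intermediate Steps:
A = -622 (A = 15 - 637 = -622)
K(U) = 2*U
K(p(-6)) + 813*A = 2*0 + 813*(-622) = 0 - 505686 = -505686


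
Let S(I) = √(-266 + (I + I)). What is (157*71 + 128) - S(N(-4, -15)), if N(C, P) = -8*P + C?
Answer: 11275 - I*√34 ≈ 11275.0 - 5.831*I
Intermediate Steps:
N(C, P) = C - 8*P
S(I) = √(-266 + 2*I)
(157*71 + 128) - S(N(-4, -15)) = (157*71 + 128) - √(-266 + 2*(-4 - 8*(-15))) = (11147 + 128) - √(-266 + 2*(-4 + 120)) = 11275 - √(-266 + 2*116) = 11275 - √(-266 + 232) = 11275 - √(-34) = 11275 - I*√34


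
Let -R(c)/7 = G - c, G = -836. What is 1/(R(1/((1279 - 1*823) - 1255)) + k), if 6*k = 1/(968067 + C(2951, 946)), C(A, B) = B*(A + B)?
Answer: 22314291426/130583037931333 ≈ 0.00017088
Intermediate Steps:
k = 1/27927774 (k = 1/(6*(968067 + 946*(2951 + 946))) = 1/(6*(968067 + 946*3897)) = 1/(6*(968067 + 3686562)) = (1/6)/4654629 = (1/6)*(1/4654629) = 1/27927774 ≈ 3.5807e-8)
R(c) = 5852 + 7*c (R(c) = -7*(-836 - c) = 5852 + 7*c)
1/(R(1/((1279 - 1*823) - 1255)) + k) = 1/((5852 + 7/((1279 - 1*823) - 1255)) + 1/27927774) = 1/((5852 + 7/((1279 - 823) - 1255)) + 1/27927774) = 1/((5852 + 7/(456 - 1255)) + 1/27927774) = 1/((5852 + 7/(-799)) + 1/27927774) = 1/((5852 + 7*(-1/799)) + 1/27927774) = 1/((5852 - 7/799) + 1/27927774) = 1/(4675741/799 + 1/27927774) = 1/(130583037931333/22314291426) = 22314291426/130583037931333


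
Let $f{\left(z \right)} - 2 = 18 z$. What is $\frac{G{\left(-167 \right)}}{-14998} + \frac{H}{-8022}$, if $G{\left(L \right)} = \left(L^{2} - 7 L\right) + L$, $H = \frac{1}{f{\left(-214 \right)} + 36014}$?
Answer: $- \frac{3727222254863}{1934889040392} \approx -1.9263$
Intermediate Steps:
$f{\left(z \right)} = 2 + 18 z$
$H = \frac{1}{32164}$ ($H = \frac{1}{\left(2 + 18 \left(-214\right)\right) + 36014} = \frac{1}{\left(2 - 3852\right) + 36014} = \frac{1}{-3850 + 36014} = \frac{1}{32164} \approx 3.1091 \cdot 10^{-5}$)
$G{\left(L \right)} = L^{2} - 6 L$
$\frac{G{\left(-167 \right)}}{-14998} + \frac{H}{-8022} = \frac{\left(-167\right) \left(-6 - 167\right)}{-14998} + \frac{1}{32164 \left(-8022\right)} = \left(-167\right) \left(-173\right) \left(- \frac{1}{14998}\right) + \frac{1}{32164} \left(- \frac{1}{8022}\right) = 28891 \left(- \frac{1}{14998}\right) - \frac{1}{258019608} = - \frac{28891}{14998} - \frac{1}{258019608} = - \frac{3727222254863}{1934889040392}$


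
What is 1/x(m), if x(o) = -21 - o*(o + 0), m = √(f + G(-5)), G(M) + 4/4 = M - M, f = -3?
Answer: -1/17 ≈ -0.058824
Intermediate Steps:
G(M) = -1 (G(M) = -1 + (M - M) = -1 + 0 = -1)
m = 2*I (m = √(-3 - 1) = √(-4) = 2*I ≈ 2.0*I)
x(o) = -21 - o² (x(o) = -21 - o*o = -21 - o²)
1/x(m) = 1/(-21 - (2*I)²) = 1/(-21 - 1*(-4)) = 1/(-21 + 4) = 1/(-17) = -1/17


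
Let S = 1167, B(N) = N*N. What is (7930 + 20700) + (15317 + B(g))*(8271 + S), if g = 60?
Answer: 178567276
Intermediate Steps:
B(N) = N²
(7930 + 20700) + (15317 + B(g))*(8271 + S) = (7930 + 20700) + (15317 + 60²)*(8271 + 1167) = 28630 + (15317 + 3600)*9438 = 28630 + 18917*9438 = 28630 + 178538646 = 178567276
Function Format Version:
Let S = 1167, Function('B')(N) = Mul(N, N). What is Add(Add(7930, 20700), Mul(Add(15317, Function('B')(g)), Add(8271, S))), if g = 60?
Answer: 178567276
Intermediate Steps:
Function('B')(N) = Pow(N, 2)
Add(Add(7930, 20700), Mul(Add(15317, Function('B')(g)), Add(8271, S))) = Add(Add(7930, 20700), Mul(Add(15317, Pow(60, 2)), Add(8271, 1167))) = Add(28630, Mul(Add(15317, 3600), 9438)) = Add(28630, Mul(18917, 9438)) = Add(28630, 178538646) = 178567276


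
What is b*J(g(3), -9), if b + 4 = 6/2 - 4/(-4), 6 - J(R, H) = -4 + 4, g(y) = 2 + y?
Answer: 0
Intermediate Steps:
J(R, H) = 6 (J(R, H) = 6 - (-4 + 4) = 6 - 1*0 = 6 + 0 = 6)
b = 0 (b = -4 + (6/2 - 4/(-4)) = -4 + (6*(½) - 4*(-¼)) = -4 + (3 + 1) = -4 + 4 = 0)
b*J(g(3), -9) = 0*6 = 0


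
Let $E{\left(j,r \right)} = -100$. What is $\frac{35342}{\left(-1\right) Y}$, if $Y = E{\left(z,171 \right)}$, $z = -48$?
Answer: $\frac{17671}{50} \approx 353.42$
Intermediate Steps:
$Y = -100$
$\frac{35342}{\left(-1\right) Y} = \frac{35342}{\left(-1\right) \left(-100\right)} = \frac{35342}{100} = 35342 \cdot \frac{1}{100} = \frac{17671}{50}$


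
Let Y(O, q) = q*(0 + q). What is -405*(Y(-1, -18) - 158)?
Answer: -67230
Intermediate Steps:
Y(O, q) = q² (Y(O, q) = q*q = q²)
-405*(Y(-1, -18) - 158) = -405*((-18)² - 158) = -405*(324 - 158) = -405*166 = -67230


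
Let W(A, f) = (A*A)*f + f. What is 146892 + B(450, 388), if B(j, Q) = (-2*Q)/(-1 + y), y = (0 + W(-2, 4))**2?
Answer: 58609132/399 ≈ 1.4689e+5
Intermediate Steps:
W(A, f) = f + f*A**2 (W(A, f) = A**2*f + f = f*A**2 + f = f + f*A**2)
y = 400 (y = (0 + 4*(1 + (-2)**2))**2 = (0 + 4*(1 + 4))**2 = (0 + 4*5)**2 = (0 + 20)**2 = 20**2 = 400)
B(j, Q) = -2*Q/399 (B(j, Q) = (-2*Q)/(-1 + 400) = -2*Q/399)
146892 + B(450, 388) = 146892 - 2/399*388 = 146892 - 776/399 = 58609132/399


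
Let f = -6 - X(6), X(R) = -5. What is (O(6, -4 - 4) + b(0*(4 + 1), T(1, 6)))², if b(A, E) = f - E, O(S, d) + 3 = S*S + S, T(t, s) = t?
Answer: 1369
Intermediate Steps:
O(S, d) = -3 + S + S² (O(S, d) = -3 + (S*S + S) = -3 + (S² + S) = -3 + (S + S²) = -3 + S + S²)
f = -1 (f = -6 - 1*(-5) = -6 + 5 = -1)
b(A, E) = -1 - E
(O(6, -4 - 4) + b(0*(4 + 1), T(1, 6)))² = ((-3 + 6 + 6²) + (-1 - 1*1))² = ((-3 + 6 + 36) + (-1 - 1))² = (39 - 2)² = 37² = 1369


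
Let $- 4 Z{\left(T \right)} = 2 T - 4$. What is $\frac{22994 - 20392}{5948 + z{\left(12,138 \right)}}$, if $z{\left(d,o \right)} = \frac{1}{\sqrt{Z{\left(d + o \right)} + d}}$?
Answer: $\frac{959555152}{2193479649} + \frac{2602 i \sqrt{62}}{2193479649} \approx 0.43746 + 9.3405 \cdot 10^{-6} i$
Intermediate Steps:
$Z{\left(T \right)} = 1 - \frac{T}{2}$ ($Z{\left(T \right)} = - \frac{2 T - 4}{4} = - \frac{-4 + 2 T}{4} = 1 - \frac{T}{2}$)
$z{\left(d,o \right)} = \frac{1}{\sqrt{1 + \frac{d}{2} - \frac{o}{2}}}$ ($z{\left(d,o \right)} = \frac{1}{\sqrt{\left(1 - \frac{d + o}{2}\right) + d}} = \frac{1}{\sqrt{\left(1 - \left(\frac{d}{2} + \frac{o}{2}\right)\right) + d}} = \frac{1}{\sqrt{\left(1 - \frac{d}{2} - \frac{o}{2}\right) + d}} = \frac{1}{\sqrt{1 + \frac{d}{2} - \frac{o}{2}}}$)
$\frac{22994 - 20392}{5948 + z{\left(12,138 \right)}} = \frac{22994 - 20392}{5948 + \frac{\sqrt{2}}{\sqrt{2 + 12 - 138}}} = \frac{2602}{5948 + \frac{\sqrt{2}}{\sqrt{2 + 12 - 138}}} = \frac{2602}{5948 + \frac{\sqrt{2}}{2 i \sqrt{31}}} = \frac{2602}{5948 + \sqrt{2} \left(- \frac{i \sqrt{31}}{62}\right)} = \frac{2602}{5948 - \frac{i \sqrt{62}}{62}}$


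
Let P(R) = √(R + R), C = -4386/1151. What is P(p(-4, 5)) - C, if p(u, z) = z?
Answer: 4386/1151 + √10 ≈ 6.9729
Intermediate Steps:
C = -4386/1151 (C = -4386*1/1151 = -4386/1151 ≈ -3.8106)
P(R) = √2*√R (P(R) = √(2*R) = √2*√R)
P(p(-4, 5)) - C = √2*√5 - 1*(-4386/1151) = √10 + 4386/1151 = 4386/1151 + √10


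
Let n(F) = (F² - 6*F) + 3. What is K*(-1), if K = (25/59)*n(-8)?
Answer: -2875/59 ≈ -48.729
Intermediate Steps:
n(F) = 3 + F² - 6*F
K = 2875/59 (K = (25/59)*(3 + (-8)² - 6*(-8)) = (25*(1/59))*(3 + 64 + 48) = (25/59)*115 = 2875/59 ≈ 48.729)
K*(-1) = (2875/59)*(-1) = -2875/59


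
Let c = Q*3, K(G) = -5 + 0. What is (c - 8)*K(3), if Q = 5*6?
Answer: -410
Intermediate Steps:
K(G) = -5
Q = 30
c = 90 (c = 30*3 = 90)
(c - 8)*K(3) = (90 - 8)*(-5) = 82*(-5) = -410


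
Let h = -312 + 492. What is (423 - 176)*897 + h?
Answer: 221739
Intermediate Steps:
h = 180
(423 - 176)*897 + h = (423 - 176)*897 + 180 = 247*897 + 180 = 221559 + 180 = 221739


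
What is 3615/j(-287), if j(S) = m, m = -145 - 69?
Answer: -3615/214 ≈ -16.893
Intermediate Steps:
m = -214
j(S) = -214
3615/j(-287) = 3615/(-214) = 3615*(-1/214) = -3615/214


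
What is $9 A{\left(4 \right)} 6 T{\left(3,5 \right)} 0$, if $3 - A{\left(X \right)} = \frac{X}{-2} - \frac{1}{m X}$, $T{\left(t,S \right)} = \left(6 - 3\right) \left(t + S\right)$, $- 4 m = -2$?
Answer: $0$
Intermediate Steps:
$m = \frac{1}{2}$ ($m = \left(- \frac{1}{4}\right) \left(-2\right) = \frac{1}{2} \approx 0.5$)
$T{\left(t,S \right)} = 3 S + 3 t$ ($T{\left(t,S \right)} = 3 \left(S + t\right) = 3 S + 3 t$)
$A{\left(X \right)} = 3 + \frac{X}{2} + \frac{2}{X}$ ($A{\left(X \right)} = 3 - \left(\frac{X}{-2} - \frac{1}{\frac{1}{2} X}\right) = 3 - \left(X \left(- \frac{1}{2}\right) - \frac{2}{X}\right) = 3 - \left(- \frac{X}{2} - \frac{2}{X}\right) = 3 - \left(- \frac{2}{X} - \frac{X}{2}\right) = 3 + \left(\frac{X}{2} + \frac{2}{X}\right) = 3 + \frac{X}{2} + \frac{2}{X}$)
$9 A{\left(4 \right)} 6 T{\left(3,5 \right)} 0 = 9 \left(3 + \frac{1}{2} \cdot 4 + \frac{2}{4}\right) 6 \left(3 \cdot 5 + 3 \cdot 3\right) 0 = 9 \left(3 + 2 + 2 \cdot \frac{1}{4}\right) 6 \left(15 + 9\right) 0 = 9 \left(3 + 2 + \frac{1}{2}\right) 6 \cdot 24 \cdot 0 = 9 \cdot \frac{11}{2} \cdot 144 \cdot 0 = \frac{99}{2} \cdot 0 = 0$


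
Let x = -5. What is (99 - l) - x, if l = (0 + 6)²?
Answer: 68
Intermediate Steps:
l = 36 (l = 6² = 36)
(99 - l) - x = (99 - 1*36) - 1*(-5) = (99 - 36) + 5 = 63 + 5 = 68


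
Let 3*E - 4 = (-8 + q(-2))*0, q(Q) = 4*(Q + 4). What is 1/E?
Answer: ¾ ≈ 0.75000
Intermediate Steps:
q(Q) = 16 + 4*Q (q(Q) = 4*(4 + Q) = 16 + 4*Q)
E = 4/3 (E = 4/3 + ((-8 + (16 + 4*(-2)))*0)/3 = 4/3 + ((-8 + (16 - 8))*0)/3 = 4/3 + ((-8 + 8)*0)/3 = 4/3 + (0*0)/3 = 4/3 + (⅓)*0 = 4/3 + 0 = 4/3 ≈ 1.3333)
1/E = 1/(4/3) = ¾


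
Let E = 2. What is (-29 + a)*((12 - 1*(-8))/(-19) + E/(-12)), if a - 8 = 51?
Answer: -695/19 ≈ -36.579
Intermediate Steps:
a = 59 (a = 8 + 51 = 59)
(-29 + a)*((12 - 1*(-8))/(-19) + E/(-12)) = (-29 + 59)*((12 - 1*(-8))/(-19) + 2/(-12)) = 30*((12 + 8)*(-1/19) + 2*(-1/12)) = 30*(20*(-1/19) - 1/6) = 30*(-20/19 - 1/6) = 30*(-139/114) = -695/19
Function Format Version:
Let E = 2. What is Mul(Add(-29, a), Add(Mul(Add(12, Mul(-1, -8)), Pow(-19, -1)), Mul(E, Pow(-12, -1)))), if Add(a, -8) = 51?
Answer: Rational(-695, 19) ≈ -36.579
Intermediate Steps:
a = 59 (a = Add(8, 51) = 59)
Mul(Add(-29, a), Add(Mul(Add(12, Mul(-1, -8)), Pow(-19, -1)), Mul(E, Pow(-12, -1)))) = Mul(Add(-29, 59), Add(Mul(Add(12, Mul(-1, -8)), Pow(-19, -1)), Mul(2, Pow(-12, -1)))) = Mul(30, Add(Mul(Add(12, 8), Rational(-1, 19)), Mul(2, Rational(-1, 12)))) = Mul(30, Add(Mul(20, Rational(-1, 19)), Rational(-1, 6))) = Mul(30, Add(Rational(-20, 19), Rational(-1, 6))) = Mul(30, Rational(-139, 114)) = Rational(-695, 19)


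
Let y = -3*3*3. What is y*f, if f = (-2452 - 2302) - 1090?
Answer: 157788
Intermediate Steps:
f = -5844 (f = -4754 - 1090 = -5844)
y = -27 (y = -9*3 = -27)
y*f = -27*(-5844) = 157788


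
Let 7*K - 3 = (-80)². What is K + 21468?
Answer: 156679/7 ≈ 22383.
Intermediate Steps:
K = 6403/7 (K = 3/7 + (⅐)*(-80)² = 3/7 + (⅐)*6400 = 3/7 + 6400/7 = 6403/7 ≈ 914.71)
K + 21468 = 6403/7 + 21468 = 156679/7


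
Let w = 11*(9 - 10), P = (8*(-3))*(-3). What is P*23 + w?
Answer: 1645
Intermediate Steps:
P = 72 (P = -24*(-3) = 72)
w = -11 (w = 11*(-1) = -11)
P*23 + w = 72*23 - 11 = 1656 - 11 = 1645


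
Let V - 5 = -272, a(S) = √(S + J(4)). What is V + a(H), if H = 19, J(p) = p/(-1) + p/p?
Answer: -263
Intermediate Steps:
J(p) = 1 - p (J(p) = p*(-1) + 1 = -p + 1 = 1 - p)
a(S) = √(-3 + S) (a(S) = √(S + (1 - 1*4)) = √(S + (1 - 4)) = √(S - 3) = √(-3 + S))
V = -267 (V = 5 - 272 = -267)
V + a(H) = -267 + √(-3 + 19) = -267 + √16 = -267 + 4 = -263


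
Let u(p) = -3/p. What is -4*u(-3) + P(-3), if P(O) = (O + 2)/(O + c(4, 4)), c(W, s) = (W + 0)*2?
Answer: -21/5 ≈ -4.2000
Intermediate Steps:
c(W, s) = 2*W (c(W, s) = W*2 = 2*W)
P(O) = (2 + O)/(8 + O) (P(O) = (O + 2)/(O + 2*4) = (2 + O)/(O + 8) = (2 + O)/(8 + O))
-4*u(-3) + P(-3) = -(-12)/(-3) + (2 - 3)/(8 - 3) = -(-12)*(-1)/3 - 1/5 = -4*1 + (1/5)*(-1) = -4 - 1/5 = -21/5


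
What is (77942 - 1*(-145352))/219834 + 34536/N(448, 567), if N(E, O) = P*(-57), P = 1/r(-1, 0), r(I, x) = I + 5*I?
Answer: 7594308317/2088423 ≈ 3636.4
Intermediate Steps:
r(I, x) = 6*I
P = -1/6 (P = 1/(6*(-1)) = 1/(-6) = -1/6 ≈ -0.16667)
N(E, O) = 19/2 (N(E, O) = -1/6*(-57) = 19/2)
(77942 - 1*(-145352))/219834 + 34536/N(448, 567) = (77942 - 1*(-145352))/219834 + 34536/(19/2) = (77942 + 145352)*(1/219834) + 34536*(2/19) = 223294*(1/219834) + 69072/19 = 111647/109917 + 69072/19 = 7594308317/2088423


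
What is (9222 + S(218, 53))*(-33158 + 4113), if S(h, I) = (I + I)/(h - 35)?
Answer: -49020175940/183 ≈ -2.6787e+8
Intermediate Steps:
S(h, I) = 2*I/(-35 + h) (S(h, I) = (2*I)/(-35 + h) = 2*I/(-35 + h))
(9222 + S(218, 53))*(-33158 + 4113) = (9222 + 2*53/(-35 + 218))*(-33158 + 4113) = (9222 + 2*53/183)*(-29045) = (9222 + 2*53*(1/183))*(-29045) = (9222 + 106/183)*(-29045) = (1687732/183)*(-29045) = -49020175940/183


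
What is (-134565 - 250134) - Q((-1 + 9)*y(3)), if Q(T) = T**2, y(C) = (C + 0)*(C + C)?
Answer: -405435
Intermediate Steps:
y(C) = 2*C**2 (y(C) = C*(2*C) = 2*C**2)
(-134565 - 250134) - Q((-1 + 9)*y(3)) = (-134565 - 250134) - ((-1 + 9)*(2*3**2))**2 = -384699 - (8*(2*9))**2 = -384699 - (8*18)**2 = -384699 - 1*144**2 = -384699 - 1*20736 = -384699 - 20736 = -405435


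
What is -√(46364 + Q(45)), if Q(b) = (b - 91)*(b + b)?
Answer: -4*√2639 ≈ -205.48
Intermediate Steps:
Q(b) = 2*b*(-91 + b) (Q(b) = (-91 + b)*(2*b) = 2*b*(-91 + b))
-√(46364 + Q(45)) = -√(46364 + 2*45*(-91 + 45)) = -√(46364 + 2*45*(-46)) = -√(46364 - 4140) = -√42224 = -4*√2639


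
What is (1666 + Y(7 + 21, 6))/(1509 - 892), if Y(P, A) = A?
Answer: 1672/617 ≈ 2.7099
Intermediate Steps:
(1666 + Y(7 + 21, 6))/(1509 - 892) = (1666 + 6)/(1509 - 892) = 1672/617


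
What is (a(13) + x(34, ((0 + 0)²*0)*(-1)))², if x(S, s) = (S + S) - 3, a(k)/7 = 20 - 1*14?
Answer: 11449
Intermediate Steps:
a(k) = 42 (a(k) = 7*(20 - 1*14) = 7*(20 - 14) = 7*6 = 42)
x(S, s) = -3 + 2*S (x(S, s) = 2*S - 3 = -3 + 2*S)
(a(13) + x(34, ((0 + 0)²*0)*(-1)))² = (42 + (-3 + 2*34))² = (42 + (-3 + 68))² = (42 + 65)² = 107² = 11449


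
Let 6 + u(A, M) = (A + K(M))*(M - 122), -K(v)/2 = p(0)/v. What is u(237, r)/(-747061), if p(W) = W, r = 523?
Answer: -95031/747061 ≈ -0.12721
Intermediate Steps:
K(v) = 0 (K(v) = -0/v = -2*0 = 0)
u(A, M) = -6 + A*(-122 + M) (u(A, M) = -6 + (A + 0)*(M - 122) = -6 + A*(-122 + M))
u(237, r)/(-747061) = (-6 - 122*237 + 237*523)/(-747061) = (-6 - 28914 + 123951)*(-1/747061) = 95031*(-1/747061) = -95031/747061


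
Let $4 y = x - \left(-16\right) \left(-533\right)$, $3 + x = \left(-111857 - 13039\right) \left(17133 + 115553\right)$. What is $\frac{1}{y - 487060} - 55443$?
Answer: $- \frac{918907149475165}{16573907427} \approx -55443.0$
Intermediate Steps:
$x = -16571950659$ ($x = -3 + \left(-111857 - 13039\right) \left(17133 + 115553\right) = -3 - 16571950656 = -16571950659$)
$y = - \frac{16571959187}{4}$ ($y = \frac{-16571950659 - \left(-16\right) \left(-533\right)}{4} = \frac{-16571950659 - 8528}{4} = \frac{1}{4} \left(-16571959187\right) = - \frac{16571959187}{4} \approx -4.143 \cdot 10^{9}$)
$\frac{1}{y - 487060} - 55443 = \frac{1}{- \frac{16571959187}{4} - 487060} - 55443 = \frac{1}{- \frac{16573907427}{4}} - 55443 = - \frac{4}{16573907427} - 55443 = - \frac{918907149475165}{16573907427}$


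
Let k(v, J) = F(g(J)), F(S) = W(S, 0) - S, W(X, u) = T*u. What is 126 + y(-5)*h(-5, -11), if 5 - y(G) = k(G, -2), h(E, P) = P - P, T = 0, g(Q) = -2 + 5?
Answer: 126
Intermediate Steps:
g(Q) = 3
W(X, u) = 0 (W(X, u) = 0*u = 0)
h(E, P) = 0
F(S) = -S (F(S) = 0 - S = -S)
k(v, J) = -3 (k(v, J) = -1*3 = -3)
y(G) = 8 (y(G) = 5 - 1*(-3) = 5 + 3 = 8)
126 + y(-5)*h(-5, -11) = 126 + 8*0 = 126 + 0 = 126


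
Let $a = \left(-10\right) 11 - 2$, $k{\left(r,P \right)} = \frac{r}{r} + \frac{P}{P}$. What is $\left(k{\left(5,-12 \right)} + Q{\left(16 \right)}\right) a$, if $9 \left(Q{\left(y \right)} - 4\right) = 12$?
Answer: $- \frac{2464}{3} \approx -821.33$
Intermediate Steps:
$Q{\left(y \right)} = \frac{16}{3}$ ($Q{\left(y \right)} = 4 + \frac{1}{9} \cdot 12 = 4 + \frac{4}{3} = \frac{16}{3}$)
$k{\left(r,P \right)} = 2$ ($k{\left(r,P \right)} = 1 + 1 = 2$)
$a = -112$ ($a = -110 - 2 = -112$)
$\left(k{\left(5,-12 \right)} + Q{\left(16 \right)}\right) a = \left(2 + \frac{16}{3}\right) \left(-112\right) = \frac{22}{3} \left(-112\right) = - \frac{2464}{3}$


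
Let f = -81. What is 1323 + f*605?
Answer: -47682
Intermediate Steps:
1323 + f*605 = 1323 - 81*605 = 1323 - 49005 = -47682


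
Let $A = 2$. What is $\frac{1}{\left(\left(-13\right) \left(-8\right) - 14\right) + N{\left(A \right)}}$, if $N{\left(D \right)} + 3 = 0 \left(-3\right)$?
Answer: $\frac{1}{87} \approx 0.011494$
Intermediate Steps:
$N{\left(D \right)} = -3$ ($N{\left(D \right)} = -3 + 0 \left(-3\right) = -3 + 0 = -3$)
$\frac{1}{\left(\left(-13\right) \left(-8\right) - 14\right) + N{\left(A \right)}} = \frac{1}{\left(\left(-13\right) \left(-8\right) - 14\right) - 3} = \frac{1}{\left(104 - 14\right) - 3} = \frac{1}{90 - 3} = \frac{1}{87}$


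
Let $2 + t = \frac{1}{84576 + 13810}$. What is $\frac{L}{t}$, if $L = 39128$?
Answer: $- \frac{3849647408}{196771} \approx -19564.0$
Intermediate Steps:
$t = - \frac{196771}{98386}$ ($t = -2 + \frac{1}{84576 + 13810} = -2 + \frac{1}{98386} = - \frac{196771}{98386} \approx -2.0$)
$\frac{L}{t} = \frac{39128}{- \frac{196771}{98386}} = 39128 \left(- \frac{98386}{196771}\right) = - \frac{3849647408}{196771}$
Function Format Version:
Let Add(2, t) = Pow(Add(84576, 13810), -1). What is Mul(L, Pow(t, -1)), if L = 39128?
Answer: Rational(-3849647408, 196771) ≈ -19564.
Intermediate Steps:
t = Rational(-196771, 98386) (t = Add(-2, Pow(Add(84576, 13810), -1)) = Add(-2, Pow(98386, -1)) = Add(-2, Rational(1, 98386)) = Rational(-196771, 98386) ≈ -2.0000)
Mul(L, Pow(t, -1)) = Mul(39128, Pow(Rational(-196771, 98386), -1)) = Mul(39128, Rational(-98386, 196771)) = Rational(-3849647408, 196771)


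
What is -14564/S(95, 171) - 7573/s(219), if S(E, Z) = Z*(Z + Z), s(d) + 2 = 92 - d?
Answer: 73500905/1257363 ≈ 58.456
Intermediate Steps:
s(d) = 90 - d (s(d) = -2 + (92 - d) = 90 - d)
S(E, Z) = 2*Z² (S(E, Z) = Z*(2*Z) = 2*Z²)
-14564/S(95, 171) - 7573/s(219) = -14564/(2*171²) - 7573/(90 - 1*219) = -14564/(2*29241) - 7573/(90 - 219) = -14564/58482 - 7573/(-129) = -14564*1/58482 - 7573*(-1/129) = -7282/29241 + 7573/129 = 73500905/1257363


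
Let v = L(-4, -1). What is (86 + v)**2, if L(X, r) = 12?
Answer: 9604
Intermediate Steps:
v = 12
(86 + v)**2 = (86 + 12)**2 = 98**2 = 9604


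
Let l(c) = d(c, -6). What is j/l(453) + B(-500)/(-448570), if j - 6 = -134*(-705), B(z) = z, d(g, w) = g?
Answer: 1412644194/6773407 ≈ 208.56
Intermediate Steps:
j = 94476 (j = 6 - 134*(-705) = 6 + 94470 = 94476)
l(c) = c
j/l(453) + B(-500)/(-448570) = 94476/453 - 500/(-448570) = 94476*(1/453) - 500*(-1/448570) = 31492/151 + 50/44857 = 1412644194/6773407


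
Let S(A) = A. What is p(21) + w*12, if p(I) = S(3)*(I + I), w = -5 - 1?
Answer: 54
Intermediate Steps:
w = -6
p(I) = 6*I (p(I) = 3*(I + I) = 3*(2*I) = 6*I)
p(21) + w*12 = 6*21 - 6*12 = 126 - 72 = 54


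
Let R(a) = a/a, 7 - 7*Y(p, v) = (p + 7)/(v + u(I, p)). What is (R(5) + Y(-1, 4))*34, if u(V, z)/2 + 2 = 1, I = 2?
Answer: 374/7 ≈ 53.429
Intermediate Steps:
u(V, z) = -2 (u(V, z) = -4 + 2*1 = -4 + 2 = -2)
Y(p, v) = 1 - (7 + p)/(7*(-2 + v)) (Y(p, v) = 1 - (p + 7)/(7*(v - 2)) = 1 - (7 + p)/(7*(-2 + v)))
R(a) = 1
(R(5) + Y(-1, 4))*34 = (1 + (-3 + 4 - ⅐*(-1))/(-2 + 4))*34 = (1 + (-3 + 4 + ⅐)/2)*34 = (1 + (½)*(8/7))*34 = (1 + 4/7)*34 = (11/7)*34 = 374/7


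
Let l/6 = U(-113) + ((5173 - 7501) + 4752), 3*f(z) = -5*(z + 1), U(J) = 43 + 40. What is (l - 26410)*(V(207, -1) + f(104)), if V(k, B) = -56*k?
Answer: 133767256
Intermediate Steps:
U(J) = 83
f(z) = -5/3 - 5*z/3 (f(z) = (-5*(z + 1))/3 = (-5*(1 + z))/3 = (-5 - 5*z)/3 = -5/3 - 5*z/3)
l = 15042 (l = 6*(83 + ((5173 - 7501) + 4752)) = 6*(83 + (-2328 + 4752)) = 6*(83 + 2424) = 6*2507 = 15042)
(l - 26410)*(V(207, -1) + f(104)) = (15042 - 26410)*(-56*207 + (-5/3 - 5/3*104)) = -11368*(-11592 + (-5/3 - 520/3)) = -11368*(-11592 - 175) = -11368*(-11767) = 133767256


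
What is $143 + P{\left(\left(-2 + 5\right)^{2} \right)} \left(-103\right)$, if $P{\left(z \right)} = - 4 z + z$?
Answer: $2924$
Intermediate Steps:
$P{\left(z \right)} = - 3 z$
$143 + P{\left(\left(-2 + 5\right)^{2} \right)} \left(-103\right) = 143 + - 3 \left(-2 + 5\right)^{2} \left(-103\right) = 143 + - 3 \cdot 3^{2} \left(-103\right) = 143 + \left(-3\right) 9 \left(-103\right) = 143 - -2781 = 143 + 2781 = 2924$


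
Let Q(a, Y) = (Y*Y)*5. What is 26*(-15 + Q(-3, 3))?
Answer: 780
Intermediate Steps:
Q(a, Y) = 5*Y² (Q(a, Y) = Y²*5 = 5*Y²)
26*(-15 + Q(-3, 3)) = 26*(-15 + 5*3²) = 26*(-15 + 5*9) = 26*(-15 + 45) = 26*30 = 780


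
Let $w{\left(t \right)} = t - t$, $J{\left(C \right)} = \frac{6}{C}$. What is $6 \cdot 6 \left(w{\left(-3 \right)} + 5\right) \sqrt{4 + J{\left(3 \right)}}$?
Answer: $180 \sqrt{6} \approx 440.91$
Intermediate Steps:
$w{\left(t \right)} = 0$
$6 \cdot 6 \left(w{\left(-3 \right)} + 5\right) \sqrt{4 + J{\left(3 \right)}} = 6 \cdot 6 \left(0 + 5\right) \sqrt{4 + \frac{6}{3}} = 6 \cdot 6 \cdot 5 \sqrt{4 + 6 \cdot \frac{1}{3}} = 6 \cdot 30 \sqrt{4 + 2} = 180 \sqrt{6}$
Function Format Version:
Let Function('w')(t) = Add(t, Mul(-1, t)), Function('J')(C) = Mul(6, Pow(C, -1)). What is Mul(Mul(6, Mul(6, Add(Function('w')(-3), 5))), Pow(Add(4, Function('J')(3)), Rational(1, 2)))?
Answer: Mul(180, Pow(6, Rational(1, 2))) ≈ 440.91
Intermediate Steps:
Function('w')(t) = 0
Mul(Mul(6, Mul(6, Add(Function('w')(-3), 5))), Pow(Add(4, Function('J')(3)), Rational(1, 2))) = Mul(Mul(6, Mul(6, Add(0, 5))), Pow(Add(4, Mul(6, Pow(3, -1))), Rational(1, 2))) = Mul(Mul(6, Mul(6, 5)), Pow(Add(4, Mul(6, Rational(1, 3))), Rational(1, 2))) = Mul(Mul(6, 30), Pow(Add(4, 2), Rational(1, 2))) = Mul(180, Pow(6, Rational(1, 2)))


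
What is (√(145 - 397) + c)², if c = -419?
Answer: 175309 - 5028*I*√7 ≈ 1.7531e+5 - 13303.0*I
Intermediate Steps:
(√(145 - 397) + c)² = (√(145 - 397) - 419)² = (√(-252) - 419)² = (6*I*√7 - 419)² = (-419 + 6*I*√7)²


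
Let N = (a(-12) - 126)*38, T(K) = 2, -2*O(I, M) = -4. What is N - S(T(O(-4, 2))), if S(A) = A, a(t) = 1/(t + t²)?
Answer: -316121/66 ≈ -4789.7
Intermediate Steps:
O(I, M) = 2 (O(I, M) = -½*(-4) = 2)
N = -315989/66 (N = (1/((-12)*(1 - 12)) - 126)*38 = (-1/12/(-11) - 126)*38 = (-1/12*(-1/11) - 126)*38 = (1/132 - 126)*38 = -16631/132*38 = -315989/66 ≈ -4787.7)
N - S(T(O(-4, 2))) = -315989/66 - 1*2 = -315989/66 - 2 = -316121/66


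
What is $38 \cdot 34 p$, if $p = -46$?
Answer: $-59432$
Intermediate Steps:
$38 \cdot 34 p = 38 \cdot 34 \left(-46\right) = 1292 \left(-46\right) = -59432$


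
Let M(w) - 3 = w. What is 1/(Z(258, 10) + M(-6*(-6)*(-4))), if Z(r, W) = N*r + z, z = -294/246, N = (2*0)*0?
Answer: -41/5830 ≈ -0.0070326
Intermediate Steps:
N = 0 (N = 0*0 = 0)
M(w) = 3 + w
z = -49/41 (z = -294*1/246 = -49/41 ≈ -1.1951)
Z(r, W) = -49/41 (Z(r, W) = 0*r - 49/41 = 0 - 49/41 = -49/41)
1/(Z(258, 10) + M(-6*(-6)*(-4))) = 1/(-49/41 + (3 - 6*(-6)*(-4))) = 1/(-49/41 + (3 + 36*(-4))) = 1/(-49/41 + (3 - 144)) = 1/(-49/41 - 141) = 1/(-5830/41) = -41/5830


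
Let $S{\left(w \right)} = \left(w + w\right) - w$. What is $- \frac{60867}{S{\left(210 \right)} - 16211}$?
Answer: $\frac{60867}{16001} \approx 3.804$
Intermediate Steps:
$S{\left(w \right)} = w$ ($S{\left(w \right)} = 2 w - w = w$)
$- \frac{60867}{S{\left(210 \right)} - 16211} = - \frac{60867}{210 - 16211} = - \frac{60867}{-16001} = \left(-60867\right) \left(- \frac{1}{16001}\right) = \frac{60867}{16001}$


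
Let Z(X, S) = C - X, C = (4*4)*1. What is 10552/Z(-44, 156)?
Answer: 2638/15 ≈ 175.87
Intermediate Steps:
C = 16 (C = 16*1 = 16)
Z(X, S) = 16 - X
10552/Z(-44, 156) = 10552/(16 - 1*(-44)) = 10552/(16 + 44) = 10552/60 = 10552*(1/60) = 2638/15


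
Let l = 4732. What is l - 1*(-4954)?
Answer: 9686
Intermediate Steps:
l - 1*(-4954) = 4732 - 1*(-4954) = 4732 + 4954 = 9686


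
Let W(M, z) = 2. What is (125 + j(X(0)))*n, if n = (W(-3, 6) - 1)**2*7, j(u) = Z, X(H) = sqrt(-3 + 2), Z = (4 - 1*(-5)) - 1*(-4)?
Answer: 966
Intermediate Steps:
Z = 13 (Z = (4 + 5) + 4 = 9 + 4 = 13)
X(H) = I (X(H) = sqrt(-1) = I)
j(u) = 13
n = 7 (n = (2 - 1)**2*7 = 1**2*7 = 1*7 = 7)
(125 + j(X(0)))*n = (125 + 13)*7 = 138*7 = 966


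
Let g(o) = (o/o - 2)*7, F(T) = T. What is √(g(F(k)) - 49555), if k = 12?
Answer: I*√49562 ≈ 222.63*I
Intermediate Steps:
g(o) = -7 (g(o) = (1 - 2)*7 = -1*7 = -7)
√(g(F(k)) - 49555) = √(-7 - 49555) = √(-49562) = I*√49562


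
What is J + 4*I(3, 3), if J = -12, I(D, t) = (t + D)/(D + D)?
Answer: -8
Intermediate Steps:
I(D, t) = (D + t)/(2*D) (I(D, t) = (D + t)/((2*D)) = (D + t)*(1/(2*D)) = (D + t)/(2*D))
J + 4*I(3, 3) = -12 + 4*((½)*(3 + 3)/3) = -12 + 4*((½)*(⅓)*6) = -12 + 4*1 = -12 + 4 = -8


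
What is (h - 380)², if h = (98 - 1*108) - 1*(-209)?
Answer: 32761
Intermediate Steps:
h = 199 (h = (98 - 108) + 209 = -10 + 209 = 199)
(h - 380)² = (199 - 380)² = (-181)² = 32761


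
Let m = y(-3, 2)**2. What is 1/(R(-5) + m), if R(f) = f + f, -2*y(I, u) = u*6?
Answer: 1/26 ≈ 0.038462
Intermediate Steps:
y(I, u) = -3*u (y(I, u) = -u*6/2 = -3*u)
m = 36 (m = (-3*2)**2 = (-6)**2 = 36)
R(f) = 2*f
1/(R(-5) + m) = 1/(2*(-5) + 36) = 1/(-10 + 36) = 1/26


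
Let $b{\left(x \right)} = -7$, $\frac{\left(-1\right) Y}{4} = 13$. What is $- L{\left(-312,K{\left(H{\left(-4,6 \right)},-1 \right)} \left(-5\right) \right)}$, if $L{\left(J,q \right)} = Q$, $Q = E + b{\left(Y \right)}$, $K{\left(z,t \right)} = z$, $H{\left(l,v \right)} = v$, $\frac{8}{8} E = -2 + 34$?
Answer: $-25$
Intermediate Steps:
$Y = -52$ ($Y = \left(-4\right) 13 = -52$)
$E = 32$ ($E = -2 + 34 = 32$)
$Q = 25$ ($Q = 32 - 7 = 25$)
$L{\left(J,q \right)} = 25$
$- L{\left(-312,K{\left(H{\left(-4,6 \right)},-1 \right)} \left(-5\right) \right)} = \left(-1\right) 25 = -25$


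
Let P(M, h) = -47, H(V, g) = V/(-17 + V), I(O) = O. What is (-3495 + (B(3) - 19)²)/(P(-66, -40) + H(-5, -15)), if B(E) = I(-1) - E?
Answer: 65252/1029 ≈ 63.413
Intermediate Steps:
H(V, g) = V/(-17 + V)
B(E) = -1 - E
(-3495 + (B(3) - 19)²)/(P(-66, -40) + H(-5, -15)) = (-3495 + ((-1 - 1*3) - 19)²)/(-47 - 5/(-17 - 5)) = (-3495 + ((-1 - 3) - 19)²)/(-47 - 5/(-22)) = (-3495 + (-4 - 19)²)/(-47 - 5*(-1/22)) = (-3495 + (-23)²)/(-47 + 5/22) = (-3495 + 529)/(-1029/22) = -2966*(-22/1029) = 65252/1029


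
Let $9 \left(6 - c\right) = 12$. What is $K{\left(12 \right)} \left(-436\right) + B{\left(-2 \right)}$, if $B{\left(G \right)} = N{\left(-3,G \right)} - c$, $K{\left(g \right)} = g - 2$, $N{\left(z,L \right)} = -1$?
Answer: $- \frac{13097}{3} \approx -4365.7$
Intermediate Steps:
$c = \frac{14}{3}$ ($c = 6 - \frac{4}{3} = \frac{14}{3} \approx 4.6667$)
$K{\left(g \right)} = -2 + g$
$B{\left(G \right)} = - \frac{17}{3}$ ($B{\left(G \right)} = -1 - \frac{14}{3} = - \frac{17}{3}$)
$K{\left(12 \right)} \left(-436\right) + B{\left(-2 \right)} = \left(-2 + 12\right) \left(-436\right) - \frac{17}{3} = 10 \left(-436\right) - \frac{17}{3} = -4360 - \frac{17}{3} = - \frac{13097}{3}$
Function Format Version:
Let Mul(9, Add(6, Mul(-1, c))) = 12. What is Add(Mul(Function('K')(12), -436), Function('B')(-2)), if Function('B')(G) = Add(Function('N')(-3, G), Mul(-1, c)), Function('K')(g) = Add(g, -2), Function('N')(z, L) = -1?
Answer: Rational(-13097, 3) ≈ -4365.7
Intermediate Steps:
c = Rational(14, 3) (c = Add(6, Mul(Rational(-1, 9), 12)) = Add(6, Rational(-4, 3)) = Rational(14, 3) ≈ 4.6667)
Function('K')(g) = Add(-2, g)
Function('B')(G) = Rational(-17, 3) (Function('B')(G) = Add(-1, Mul(-1, Rational(14, 3))) = Add(-1, Rational(-14, 3)) = Rational(-17, 3))
Add(Mul(Function('K')(12), -436), Function('B')(-2)) = Add(Mul(Add(-2, 12), -436), Rational(-17, 3)) = Add(Mul(10, -436), Rational(-17, 3)) = Add(-4360, Rational(-17, 3)) = Rational(-13097, 3)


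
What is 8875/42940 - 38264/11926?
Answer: -153721291/51210244 ≈ -3.0018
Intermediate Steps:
8875/42940 - 38264/11926 = 8875*(1/42940) - 38264*1/11926 = 1775/8588 - 19132/5963 = -153721291/51210244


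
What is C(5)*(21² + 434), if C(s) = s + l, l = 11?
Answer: 14000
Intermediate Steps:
C(s) = 11 + s (C(s) = s + 11 = 11 + s)
C(5)*(21² + 434) = (11 + 5)*(21² + 434) = 16*(441 + 434) = 16*875 = 14000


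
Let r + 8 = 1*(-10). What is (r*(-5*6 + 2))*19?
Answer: 9576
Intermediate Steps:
r = -18 (r = -8 + 1*(-10) = -8 - 10 = -18)
(r*(-5*6 + 2))*19 = -18*(-5*6 + 2)*19 = -18*(-30 + 2)*19 = -18*(-28)*19 = 504*19 = 9576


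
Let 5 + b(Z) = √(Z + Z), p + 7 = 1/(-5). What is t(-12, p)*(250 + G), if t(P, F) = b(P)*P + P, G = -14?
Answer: 11328 - 5664*I*√6 ≈ 11328.0 - 13874.0*I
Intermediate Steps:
p = -36/5 (p = -7 + 1/(-5) = -7 - ⅕ = -36/5 ≈ -7.2000)
b(Z) = -5 + √2*√Z (b(Z) = -5 + √(Z + Z) = -5 + √(2*Z) = -5 + √2*√Z)
t(P, F) = P + P*(-5 + √2*√P) (t(P, F) = (-5 + √2*√P)*P + P = P*(-5 + √2*√P) + P = P + P*(-5 + √2*√P))
t(-12, p)*(250 + G) = (-12*(-4 + √2*√(-12)))*(250 - 14) = -12*(-4 + √2*(2*I*√3))*236 = -12*(-4 + 2*I*√6)*236 = (48 - 24*I*√6)*236 = 11328 - 5664*I*√6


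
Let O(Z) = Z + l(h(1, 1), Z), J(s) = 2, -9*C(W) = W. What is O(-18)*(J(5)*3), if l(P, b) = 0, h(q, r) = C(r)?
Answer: -108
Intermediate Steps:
C(W) = -W/9
h(q, r) = -r/9
O(Z) = Z (O(Z) = Z + 0 = Z)
O(-18)*(J(5)*3) = -36*3 = -18*6 = -108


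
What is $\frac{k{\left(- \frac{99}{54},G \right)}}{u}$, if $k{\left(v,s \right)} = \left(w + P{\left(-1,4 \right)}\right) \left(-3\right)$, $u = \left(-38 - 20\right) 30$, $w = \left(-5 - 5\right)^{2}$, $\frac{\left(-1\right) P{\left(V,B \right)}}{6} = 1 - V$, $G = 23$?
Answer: $\frac{22}{145} \approx 0.15172$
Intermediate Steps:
$P{\left(V,B \right)} = -6 + 6 V$ ($P{\left(V,B \right)} = - 6 \left(1 - V\right) = -6 + 6 V$)
$w = 100$ ($w = \left(-10\right)^{2} = 100$)
$u = -1740$ ($u = \left(-58\right) 30 = -1740$)
$k{\left(v,s \right)} = -264$ ($k{\left(v,s \right)} = \left(100 + \left(-6 + 6 \left(-1\right)\right)\right) \left(-3\right) = \left(100 - 12\right) \left(-3\right) = 88 \left(-3\right) = -264$)
$\frac{k{\left(- \frac{99}{54},G \right)}}{u} = - \frac{264}{-1740} = \left(-264\right) \left(- \frac{1}{1740}\right) = \frac{22}{145}$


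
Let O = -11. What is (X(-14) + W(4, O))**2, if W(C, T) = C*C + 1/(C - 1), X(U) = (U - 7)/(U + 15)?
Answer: 196/9 ≈ 21.778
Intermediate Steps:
X(U) = (-7 + U)/(15 + U)
W(C, T) = C**2 + 1/(-1 + C)
(X(-14) + W(4, O))**2 = ((-7 - 14)/(15 - 14) + (1 + 4**3 - 1*4**2)/(-1 + 4))**2 = (-21/1 + (1 + 64 - 1*16)/3)**2 = (1*(-21) + (1 + 64 - 16)/3)**2 = (-21 + (1/3)*49)**2 = (-21 + 49/3)**2 = (-14/3)**2 = 196/9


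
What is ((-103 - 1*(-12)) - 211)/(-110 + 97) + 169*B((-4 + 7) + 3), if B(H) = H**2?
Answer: 79394/13 ≈ 6107.2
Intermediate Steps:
((-103 - 1*(-12)) - 211)/(-110 + 97) + 169*B((-4 + 7) + 3) = ((-103 - 1*(-12)) - 211)/(-110 + 97) + 169*((-4 + 7) + 3)**2 = ((-103 + 12) - 211)/(-13) + 169*(3 + 3)**2 = (-91 - 211)*(-1/13) + 169*6**2 = -302*(-1/13) + 169*36 = 302/13 + 6084 = 79394/13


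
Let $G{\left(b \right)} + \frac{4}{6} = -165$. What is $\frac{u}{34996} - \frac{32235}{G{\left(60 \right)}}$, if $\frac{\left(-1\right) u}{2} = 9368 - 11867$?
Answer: $\frac{241912299}{1242358} \approx 194.72$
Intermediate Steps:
$u = 4998$ ($u = - 2 \left(9368 - 11867\right) = \left(-2\right) \left(-2499\right) = 4998$)
$G{\left(b \right)} = - \frac{497}{3}$ ($G{\left(b \right)} = - \frac{2}{3} - 165 = - \frac{497}{3}$)
$\frac{u}{34996} - \frac{32235}{G{\left(60 \right)}} = \frac{4998}{34996} - \frac{32235}{- \frac{497}{3}} = 4998 \cdot \frac{1}{34996} - - \frac{13815}{71} = \frac{2499}{17498} + \frac{13815}{71} = \frac{241912299}{1242358}$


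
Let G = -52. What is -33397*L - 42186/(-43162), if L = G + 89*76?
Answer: -4837611268691/21581 ≈ -2.2416e+8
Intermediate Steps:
L = 6712 (L = -52 + 89*76 = -52 + 6764 = 6712)
-33397*L - 42186/(-43162) = -33397/(1/6712) - 42186/(-43162) = -33397/1/6712 - 42186*(-1/43162) = -33397*6712 + 21093/21581 = -224160664 + 21093/21581 = -4837611268691/21581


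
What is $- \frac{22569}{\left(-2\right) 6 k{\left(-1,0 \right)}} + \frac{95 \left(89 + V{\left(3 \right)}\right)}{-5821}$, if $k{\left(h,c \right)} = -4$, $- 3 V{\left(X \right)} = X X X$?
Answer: $- \frac{43912983}{93136} \approx -471.49$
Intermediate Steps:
$V{\left(X \right)} = - \frac{X^{3}}{3}$ ($V{\left(X \right)} = - \frac{X X X}{3} = - \frac{X^{2} X}{3} = - \frac{X^{3}}{3}$)
$- \frac{22569}{\left(-2\right) 6 k{\left(-1,0 \right)}} + \frac{95 \left(89 + V{\left(3 \right)}\right)}{-5821} = - \frac{22569}{\left(-2\right) 6 \left(-4\right)} + \frac{95 \left(89 - \frac{3^{3}}{3}\right)}{-5821} = - \frac{22569}{\left(-12\right) \left(-4\right)} + 95 \left(89 - 9\right) \left(- \frac{1}{5821}\right) = - \frac{22569}{48} + 95 \left(89 - 9\right) \left(- \frac{1}{5821}\right) = \left(-22569\right) \frac{1}{48} + 95 \cdot 80 \left(- \frac{1}{5821}\right) = - \frac{7523}{16} + 7600 \left(- \frac{1}{5821}\right) = - \frac{7523}{16} - \frac{7600}{5821} = - \frac{43912983}{93136}$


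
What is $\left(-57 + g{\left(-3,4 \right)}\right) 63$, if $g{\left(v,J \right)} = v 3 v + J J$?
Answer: $-882$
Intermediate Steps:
$g{\left(v,J \right)} = J^{2} + 3 v^{2}$ ($g{\left(v,J \right)} = 3 v v + J^{2} = 3 v^{2} + J^{2} = J^{2} + 3 v^{2}$)
$\left(-57 + g{\left(-3,4 \right)}\right) 63 = \left(-57 + \left(4^{2} + 3 \left(-3\right)^{2}\right)\right) 63 = \left(-57 + \left(16 + 3 \cdot 9\right)\right) 63 = \left(-57 + \left(16 + 27\right)\right) 63 = \left(-57 + 43\right) 63 = \left(-14\right) 63 = -882$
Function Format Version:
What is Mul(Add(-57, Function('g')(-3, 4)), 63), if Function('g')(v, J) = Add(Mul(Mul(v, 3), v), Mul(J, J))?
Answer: -882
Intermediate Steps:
Function('g')(v, J) = Add(Pow(J, 2), Mul(3, Pow(v, 2))) (Function('g')(v, J) = Add(Mul(Mul(3, v), v), Pow(J, 2)) = Add(Mul(3, Pow(v, 2)), Pow(J, 2)) = Add(Pow(J, 2), Mul(3, Pow(v, 2))))
Mul(Add(-57, Function('g')(-3, 4)), 63) = Mul(Add(-57, Add(Pow(4, 2), Mul(3, Pow(-3, 2)))), 63) = Mul(Add(-57, Add(16, Mul(3, 9))), 63) = Mul(Add(-57, Add(16, 27)), 63) = Mul(Add(-57, 43), 63) = Mul(-14, 63) = -882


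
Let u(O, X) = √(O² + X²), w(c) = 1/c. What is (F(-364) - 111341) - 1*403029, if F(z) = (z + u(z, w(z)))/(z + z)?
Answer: -1028739/2 - √17555190017/264992 ≈ -5.1437e+5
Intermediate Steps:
F(z) = (z + √(z⁻² + z²))/(2*z) (F(z) = (z + √(z² + (1/z)²))/(z + z) = (z + √(z² + z⁻²))/((2*z)) = (z + √(z⁻² + z²))*(1/(2*z)) = (z + √(z⁻² + z²))/(2*z))
(F(-364) - 111341) - 1*403029 = ((½)*(-364 + √((1 + (-364)⁴)/(-364)²))/(-364) - 111341) - 1*403029 = ((½)*(-1/364)*(-364 + √((1 + 17555190016)/132496)) - 111341) - 403029 = ((½)*(-1/364)*(-364 + √((1/132496)*17555190017)) - 111341) - 403029 = ((½)*(-1/364)*(-364 + √(17555190017/132496)) - 111341) - 403029 = ((½)*(-1/364)*(-364 + √17555190017/364) - 111341) - 403029 = ((½ - √17555190017/264992) - 111341) - 403029 = (-222681/2 - √17555190017/264992) - 403029 = -1028739/2 - √17555190017/264992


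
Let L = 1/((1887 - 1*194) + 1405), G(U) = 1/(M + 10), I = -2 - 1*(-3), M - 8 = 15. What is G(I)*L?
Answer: 1/102234 ≈ 9.7815e-6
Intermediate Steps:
M = 23 (M = 8 + 15 = 23)
I = 1 (I = -2 + 3 = 1)
G(U) = 1/33 (G(U) = 1/(23 + 10) = 1/33)
L = 1/3098 (L = 1/((1887 - 194) + 1405) = 1/(1693 + 1405) = 1/3098 ≈ 0.00032279)
G(I)*L = (1/33)*(1/3098) = 1/102234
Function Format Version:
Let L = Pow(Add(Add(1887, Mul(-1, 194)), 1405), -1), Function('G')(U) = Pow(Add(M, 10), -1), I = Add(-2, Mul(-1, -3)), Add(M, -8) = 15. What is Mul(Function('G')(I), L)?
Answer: Rational(1, 102234) ≈ 9.7815e-6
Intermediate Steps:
M = 23 (M = Add(8, 15) = 23)
I = 1 (I = Add(-2, 3) = 1)
Function('G')(U) = Rational(1, 33) (Function('G')(U) = Pow(Add(23, 10), -1) = Pow(33, -1) = Rational(1, 33))
L = Rational(1, 3098) (L = Pow(Add(Add(1887, -194), 1405), -1) = Pow(Add(1693, 1405), -1) = Pow(3098, -1) = Rational(1, 3098) ≈ 0.00032279)
Mul(Function('G')(I), L) = Mul(Rational(1, 33), Rational(1, 3098)) = Rational(1, 102234)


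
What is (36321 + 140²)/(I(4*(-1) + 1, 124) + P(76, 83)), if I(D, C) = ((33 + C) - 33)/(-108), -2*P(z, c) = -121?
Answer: 3019734/3205 ≈ 942.19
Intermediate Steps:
P(z, c) = 121/2 (P(z, c) = -½*(-121) = 121/2)
I(D, C) = -C/108 (I(D, C) = C*(-1/108) = -C/108)
(36321 + 140²)/(I(4*(-1) + 1, 124) + P(76, 83)) = (36321 + 140²)/(-1/108*124 + 121/2) = (36321 + 19600)/(-31/27 + 121/2) = 55921/(3205/54) = 55921*(54/3205) = 3019734/3205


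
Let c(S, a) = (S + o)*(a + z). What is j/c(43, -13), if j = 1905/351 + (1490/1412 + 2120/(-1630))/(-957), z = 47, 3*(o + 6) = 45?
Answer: 2119261483/690332668272 ≈ 0.0030699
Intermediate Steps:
o = 9 (o = -6 + (1/3)*45 = -6 + 15 = 9)
j = 2119261483/390459654 (j = 1905*(1/351) + (1490*(1/1412) + 2120*(-1/1630))*(-1/957) = 635/117 + (745/706 - 212/163)*(-1/957) = 635/117 - 28237/115078*(-1/957) = 635/117 + 2567/10011786 = 2119261483/390459654 ≈ 5.4276)
c(S, a) = (9 + S)*(47 + a) (c(S, a) = (S + 9)*(a + 47) = (9 + S)*(47 + a))
j/c(43, -13) = 2119261483/(390459654*(423 + 9*(-13) + 47*43 + 43*(-13))) = 2119261483/(390459654*(423 - 117 + 2021 - 559)) = (2119261483/390459654)/1768 = (2119261483/390459654)*(1/1768) = 2119261483/690332668272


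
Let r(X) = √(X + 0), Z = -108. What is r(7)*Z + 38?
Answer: 38 - 108*√7 ≈ -247.74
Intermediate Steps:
r(X) = √X
r(7)*Z + 38 = √7*(-108) + 38 = -108*√7 + 38 = 38 - 108*√7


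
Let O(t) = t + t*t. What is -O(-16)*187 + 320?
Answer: -44560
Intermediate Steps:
O(t) = t + t²
-O(-16)*187 + 320 = -(-16)*(1 - 16)*187 + 320 = -(-16)*(-15)*187 + 320 = -1*240*187 + 320 = -240*187 + 320 = -44880 + 320 = -44560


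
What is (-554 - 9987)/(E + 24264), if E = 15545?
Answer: -10541/39809 ≈ -0.26479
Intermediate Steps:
(-554 - 9987)/(E + 24264) = (-554 - 9987)/(15545 + 24264) = -10541/39809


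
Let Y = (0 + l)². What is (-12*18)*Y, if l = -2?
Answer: -864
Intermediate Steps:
Y = 4 (Y = (0 - 2)² = (-2)² = 4)
(-12*18)*Y = -12*18*4 = -216*4 = -864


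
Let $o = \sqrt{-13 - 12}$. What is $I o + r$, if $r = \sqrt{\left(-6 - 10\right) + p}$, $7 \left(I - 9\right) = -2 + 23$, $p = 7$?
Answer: $63 i \approx 63.0 i$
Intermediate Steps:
$o = 5 i$ ($o = \sqrt{-25} = 5 i \approx 5.0 i$)
$I = 12$ ($I = 9 + \frac{-2 + 23}{7} = 9 + \frac{1}{7} \cdot 21 = 9 + 3 = 12$)
$r = 3 i$ ($r = \sqrt{\left(-6 - 10\right) + 7} = \sqrt{-16 + 7} = \sqrt{-9} = 3 i \approx 3.0 i$)
$I o + r = 12 \cdot 5 i + 3 i = 60 i + 3 i = 63 i$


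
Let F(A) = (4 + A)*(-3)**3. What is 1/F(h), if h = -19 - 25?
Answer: 1/1080 ≈ 0.00092593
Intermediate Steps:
h = -44
F(A) = -108 - 27*A (F(A) = (4 + A)*(-27) = -108 - 27*A)
1/F(h) = 1/(-108 - 27*(-44)) = 1/(-108 + 1188) = 1/1080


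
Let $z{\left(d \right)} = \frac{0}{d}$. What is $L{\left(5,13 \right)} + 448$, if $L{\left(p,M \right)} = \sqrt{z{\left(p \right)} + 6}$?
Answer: $448 + \sqrt{6} \approx 450.45$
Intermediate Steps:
$z{\left(d \right)} = 0$
$L{\left(p,M \right)} = \sqrt{6}$ ($L{\left(p,M \right)} = \sqrt{0 + 6} = \sqrt{6}$)
$L{\left(5,13 \right)} + 448 = \sqrt{6} + 448 = 448 + \sqrt{6}$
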